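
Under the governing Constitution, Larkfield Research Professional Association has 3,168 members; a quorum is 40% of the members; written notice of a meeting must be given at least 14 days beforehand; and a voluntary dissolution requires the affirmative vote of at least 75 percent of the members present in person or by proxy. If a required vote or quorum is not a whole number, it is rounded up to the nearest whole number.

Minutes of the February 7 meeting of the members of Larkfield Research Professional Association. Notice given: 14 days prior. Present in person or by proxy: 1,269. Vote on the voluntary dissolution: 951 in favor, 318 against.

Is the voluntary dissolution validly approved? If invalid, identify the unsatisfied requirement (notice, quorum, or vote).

Notice: 14 days given; 14 required. Satisfied.
Quorum: 40% of 3,168 = 1,267.20, rounded up to 1,268; 1,269 present. Satisfied.
Vote: requires three-fourths of those present (1,269); 3/4 of 1269 = 951.75, rounded up to 952, so 952 needed; 951 in favor. Not satisfied.

Invalid — vote requirement not satisfied.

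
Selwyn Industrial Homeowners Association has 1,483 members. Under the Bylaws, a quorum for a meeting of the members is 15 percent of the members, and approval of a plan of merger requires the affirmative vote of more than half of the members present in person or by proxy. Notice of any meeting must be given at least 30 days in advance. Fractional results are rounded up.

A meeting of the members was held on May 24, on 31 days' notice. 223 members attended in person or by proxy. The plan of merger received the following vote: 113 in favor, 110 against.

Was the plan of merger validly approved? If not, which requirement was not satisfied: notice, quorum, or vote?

Notice: 31 days given; 30 required. Satisfied.
Quorum: 15% of 1,483 = 222.45, rounded up to 223; 223 present. Satisfied.
Vote: requires a majority of those present (223); a majority of 223 is 112, so 112 needed; 113 in favor. Satisfied.

Valid — all requirements satisfied.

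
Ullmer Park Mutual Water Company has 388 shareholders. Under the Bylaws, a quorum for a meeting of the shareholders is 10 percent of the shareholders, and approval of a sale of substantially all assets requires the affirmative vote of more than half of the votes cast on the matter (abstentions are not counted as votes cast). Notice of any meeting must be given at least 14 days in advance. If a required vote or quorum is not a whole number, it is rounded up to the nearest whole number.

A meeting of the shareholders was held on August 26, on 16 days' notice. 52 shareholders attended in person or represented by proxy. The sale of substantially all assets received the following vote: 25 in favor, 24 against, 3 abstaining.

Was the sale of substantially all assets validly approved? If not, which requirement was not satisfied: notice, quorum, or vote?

Valid — all requirements satisfied.

Notice: 16 days given; 14 required. Satisfied.
Quorum: 10% of 388 = 38.80, rounded up to 39; 52 present. Satisfied.
Vote: requires a majority of the votes cast (52 − 3 abstaining = 49); a majority of 49 is 25, so 25 needed; 25 in favor. Satisfied.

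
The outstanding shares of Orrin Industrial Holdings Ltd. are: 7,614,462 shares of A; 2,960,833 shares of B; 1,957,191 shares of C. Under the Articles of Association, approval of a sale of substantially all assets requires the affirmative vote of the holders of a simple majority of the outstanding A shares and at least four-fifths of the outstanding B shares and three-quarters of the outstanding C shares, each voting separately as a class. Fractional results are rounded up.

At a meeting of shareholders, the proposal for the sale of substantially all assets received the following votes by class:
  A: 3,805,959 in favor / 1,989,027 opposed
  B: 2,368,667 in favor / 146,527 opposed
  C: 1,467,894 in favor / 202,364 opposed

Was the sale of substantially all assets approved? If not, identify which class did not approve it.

A: a majority of 7614462 is 3807232; 3,807,232 required, 3,805,959 in favor — not approved.
B: 4/5 of 2960833 = 2368666.40, rounded up to 2368667; 2,368,667 required, 2,368,667 in favor — approved.
C: 3/4 of 1957191 = 1467893.25, rounded up to 1467894; 1,467,894 required, 1,467,894 in favor — approved.

Not approved — the A shares did not give the required vote.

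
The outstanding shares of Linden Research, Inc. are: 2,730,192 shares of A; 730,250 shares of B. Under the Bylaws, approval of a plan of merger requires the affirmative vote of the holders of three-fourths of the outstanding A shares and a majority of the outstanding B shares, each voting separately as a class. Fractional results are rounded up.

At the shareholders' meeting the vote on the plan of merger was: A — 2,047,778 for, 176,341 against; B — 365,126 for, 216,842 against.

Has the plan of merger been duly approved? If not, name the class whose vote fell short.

A: 3/4 of 2730192 = 2047644; 2,047,644 required, 2,047,778 in favor — approved.
B: a majority of 730250 is 365126; 365,126 required, 365,126 in favor — approved.

Approved — every class gave the required vote.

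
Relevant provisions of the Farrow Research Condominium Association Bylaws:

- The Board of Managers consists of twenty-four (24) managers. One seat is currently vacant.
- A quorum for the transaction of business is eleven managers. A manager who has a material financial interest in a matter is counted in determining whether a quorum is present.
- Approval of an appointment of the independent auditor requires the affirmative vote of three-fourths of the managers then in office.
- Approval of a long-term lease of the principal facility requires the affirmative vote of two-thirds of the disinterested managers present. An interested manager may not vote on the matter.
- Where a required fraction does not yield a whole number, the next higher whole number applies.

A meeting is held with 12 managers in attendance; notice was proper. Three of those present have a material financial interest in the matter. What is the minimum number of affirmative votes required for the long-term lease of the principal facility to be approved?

6

The long-term lease of the principal facility requires two-thirds of the disinterested managers present (12 − 3 = 9).
2/3 of 9 = 6.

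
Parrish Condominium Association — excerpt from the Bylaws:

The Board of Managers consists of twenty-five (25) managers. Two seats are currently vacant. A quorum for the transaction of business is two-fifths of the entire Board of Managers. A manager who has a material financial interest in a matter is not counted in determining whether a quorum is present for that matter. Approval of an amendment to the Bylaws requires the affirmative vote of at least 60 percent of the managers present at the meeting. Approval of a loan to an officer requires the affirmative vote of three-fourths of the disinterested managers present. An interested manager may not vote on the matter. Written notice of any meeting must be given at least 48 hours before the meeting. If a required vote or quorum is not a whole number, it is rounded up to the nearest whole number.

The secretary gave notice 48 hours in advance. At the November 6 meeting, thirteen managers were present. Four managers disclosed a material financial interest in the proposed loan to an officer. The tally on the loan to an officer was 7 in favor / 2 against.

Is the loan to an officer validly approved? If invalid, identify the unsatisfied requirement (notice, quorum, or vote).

Invalid — quorum requirement not satisfied.

Notice: 48 hours given; 48 required (48 ≥ 48). Satisfied.
Quorum: 13 present, but the 4 interested managers do not count, leaving 9. Quorum is 10. Not satisfied.
Vote: the loan to an officer requires three-fourths of the disinterested managers present (13 − 4 = 9). 3/4 of 9 = 6.75, rounded up to 7, so 7 affirmative votes are needed; 7 voted in favor. Satisfied. (Moot — without a quorum no business can be validly transacted.)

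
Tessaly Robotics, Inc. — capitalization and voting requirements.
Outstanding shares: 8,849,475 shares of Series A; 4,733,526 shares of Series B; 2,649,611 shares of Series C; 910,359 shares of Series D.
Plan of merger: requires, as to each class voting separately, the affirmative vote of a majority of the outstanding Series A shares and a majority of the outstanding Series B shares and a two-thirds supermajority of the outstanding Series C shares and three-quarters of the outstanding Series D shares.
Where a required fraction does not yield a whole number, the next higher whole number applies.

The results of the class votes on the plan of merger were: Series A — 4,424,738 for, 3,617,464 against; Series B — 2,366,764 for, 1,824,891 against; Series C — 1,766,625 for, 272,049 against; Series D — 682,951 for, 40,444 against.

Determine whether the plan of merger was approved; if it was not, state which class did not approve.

Approved — every class gave the required vote.

Series A: a majority of 8849475 is 4424738; 4,424,738 required, 4,424,738 in favor — approved.
Series B: a majority of 4733526 is 2366764; 2,366,764 required, 2,366,764 in favor — approved.
Series C: 2/3 of 2649611 = 1766407.33, rounded up to 1766408; 1,766,408 required, 1,766,625 in favor — approved.
Series D: 3/4 of 910359 = 682769.25, rounded up to 682770; 682,770 required, 682,951 in favor — approved.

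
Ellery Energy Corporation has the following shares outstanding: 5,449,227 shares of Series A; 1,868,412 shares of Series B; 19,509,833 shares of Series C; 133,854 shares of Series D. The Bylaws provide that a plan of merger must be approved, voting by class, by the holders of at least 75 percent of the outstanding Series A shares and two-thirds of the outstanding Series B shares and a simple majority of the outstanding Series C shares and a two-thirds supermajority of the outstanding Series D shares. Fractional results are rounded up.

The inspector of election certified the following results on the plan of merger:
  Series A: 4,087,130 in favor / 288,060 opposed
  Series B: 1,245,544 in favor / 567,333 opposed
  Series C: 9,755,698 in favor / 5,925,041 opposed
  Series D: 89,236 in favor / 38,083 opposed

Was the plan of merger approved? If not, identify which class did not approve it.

Series A: 3/4 of 5449227 = 4086920.25, rounded up to 4086921; 4,086,921 required, 4,087,130 in favor — approved.
Series B: 2/3 of 1868412 = 1245608; 1,245,608 required, 1,245,544 in favor — not approved.
Series C: a majority of 19509833 is 9754917; 9,754,917 required, 9,755,698 in favor — approved.
Series D: 2/3 of 133854 = 89236; 89,236 required, 89,236 in favor — approved.

Not approved — the Series B shares did not give the required vote.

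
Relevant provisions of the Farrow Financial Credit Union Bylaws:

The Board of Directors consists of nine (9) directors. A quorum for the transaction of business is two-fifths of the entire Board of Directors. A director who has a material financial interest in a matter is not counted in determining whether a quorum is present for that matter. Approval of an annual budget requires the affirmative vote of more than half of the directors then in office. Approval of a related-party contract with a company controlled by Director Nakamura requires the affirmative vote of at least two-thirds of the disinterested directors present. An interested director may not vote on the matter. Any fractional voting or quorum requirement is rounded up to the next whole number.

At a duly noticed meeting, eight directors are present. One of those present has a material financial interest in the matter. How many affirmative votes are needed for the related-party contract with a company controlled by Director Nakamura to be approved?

The related-party contract with a company controlled by Director Nakamura requires two-thirds of the disinterested directors present (8 − 1 = 7).
2/3 of 7 = 4.67, rounded up to 5.

5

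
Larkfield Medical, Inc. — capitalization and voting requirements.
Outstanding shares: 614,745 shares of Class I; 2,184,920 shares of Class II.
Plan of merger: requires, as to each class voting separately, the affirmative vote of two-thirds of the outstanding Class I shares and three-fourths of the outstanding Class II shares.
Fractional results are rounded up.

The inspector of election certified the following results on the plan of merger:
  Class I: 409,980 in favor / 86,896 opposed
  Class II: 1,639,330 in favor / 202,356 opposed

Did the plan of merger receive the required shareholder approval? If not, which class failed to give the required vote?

Class I: 2/3 of 614745 = 409830; 409,830 required, 409,980 in favor — approved.
Class II: 3/4 of 2184920 = 1638690; 1,638,690 required, 1,639,330 in favor — approved.

Approved — every class gave the required vote.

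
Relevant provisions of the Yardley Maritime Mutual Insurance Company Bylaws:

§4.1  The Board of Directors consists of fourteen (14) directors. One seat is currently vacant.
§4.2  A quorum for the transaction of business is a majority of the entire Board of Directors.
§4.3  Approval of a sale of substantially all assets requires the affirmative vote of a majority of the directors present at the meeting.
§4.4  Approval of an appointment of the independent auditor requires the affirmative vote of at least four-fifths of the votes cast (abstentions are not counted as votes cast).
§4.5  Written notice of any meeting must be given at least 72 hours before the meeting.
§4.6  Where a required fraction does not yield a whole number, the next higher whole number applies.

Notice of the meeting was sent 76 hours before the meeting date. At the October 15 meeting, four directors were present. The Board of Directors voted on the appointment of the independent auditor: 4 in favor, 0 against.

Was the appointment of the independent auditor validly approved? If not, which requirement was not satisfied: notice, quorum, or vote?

Notice: 76 hours given; 72 required (76 ≥ 72). Satisfied.
Quorum: 4 present; quorum is 8. Not satisfied.
Vote: the appointment of the independent auditor requires four-fifths of the votes cast (4). 4/5 of 4 = 3.20, rounded up to 4, so 4 affirmative votes are needed; 4 voted in favor. Satisfied. (Moot — without a quorum no business can be validly transacted.)

Invalid — quorum requirement not satisfied.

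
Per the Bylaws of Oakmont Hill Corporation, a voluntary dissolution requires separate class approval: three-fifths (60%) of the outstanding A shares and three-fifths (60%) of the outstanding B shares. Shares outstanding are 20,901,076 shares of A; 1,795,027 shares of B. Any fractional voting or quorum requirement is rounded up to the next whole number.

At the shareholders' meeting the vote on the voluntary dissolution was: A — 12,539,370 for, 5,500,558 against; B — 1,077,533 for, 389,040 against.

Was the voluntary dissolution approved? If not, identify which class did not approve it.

A: 3/5 of 20901076 = 12540645.60, rounded up to 12540646; 12,540,646 required, 12,539,370 in favor — not approved.
B: 3/5 of 1795027 = 1077016.20, rounded up to 1077017; 1,077,017 required, 1,077,533 in favor — approved.

Not approved — the A shares did not give the required vote.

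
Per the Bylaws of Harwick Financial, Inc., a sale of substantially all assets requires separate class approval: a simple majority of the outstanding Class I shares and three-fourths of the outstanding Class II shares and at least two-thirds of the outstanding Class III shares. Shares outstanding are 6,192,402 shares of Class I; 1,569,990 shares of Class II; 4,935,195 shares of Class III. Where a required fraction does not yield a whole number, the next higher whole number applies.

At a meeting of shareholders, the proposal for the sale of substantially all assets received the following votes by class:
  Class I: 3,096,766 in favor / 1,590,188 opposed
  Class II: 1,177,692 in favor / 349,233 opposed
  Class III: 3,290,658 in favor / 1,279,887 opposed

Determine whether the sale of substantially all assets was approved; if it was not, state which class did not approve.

Class I: a majority of 6192402 is 3096202; 3,096,202 required, 3,096,766 in favor — approved.
Class II: 3/4 of 1569990 = 1177492.50, rounded up to 1177493; 1,177,493 required, 1,177,692 in favor — approved.
Class III: 2/3 of 4935195 = 3290130; 3,290,130 required, 3,290,658 in favor — approved.

Approved — every class gave the required vote.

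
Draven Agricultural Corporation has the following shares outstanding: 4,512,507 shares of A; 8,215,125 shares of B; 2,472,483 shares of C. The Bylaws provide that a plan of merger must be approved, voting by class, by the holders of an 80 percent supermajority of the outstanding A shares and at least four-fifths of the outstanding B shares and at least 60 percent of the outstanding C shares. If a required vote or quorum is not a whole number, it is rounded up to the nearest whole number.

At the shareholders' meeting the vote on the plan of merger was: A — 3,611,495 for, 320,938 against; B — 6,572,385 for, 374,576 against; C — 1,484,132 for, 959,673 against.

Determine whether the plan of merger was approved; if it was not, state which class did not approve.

A: 4/5 of 4512507 = 3610005.60, rounded up to 3610006; 3,610,006 required, 3,611,495 in favor — approved.
B: 4/5 of 8215125 = 6572100; 6,572,100 required, 6,572,385 in favor — approved.
C: 3/5 of 2472483 = 1483489.80, rounded up to 1483490; 1,483,490 required, 1,484,132 in favor — approved.

Approved — every class gave the required vote.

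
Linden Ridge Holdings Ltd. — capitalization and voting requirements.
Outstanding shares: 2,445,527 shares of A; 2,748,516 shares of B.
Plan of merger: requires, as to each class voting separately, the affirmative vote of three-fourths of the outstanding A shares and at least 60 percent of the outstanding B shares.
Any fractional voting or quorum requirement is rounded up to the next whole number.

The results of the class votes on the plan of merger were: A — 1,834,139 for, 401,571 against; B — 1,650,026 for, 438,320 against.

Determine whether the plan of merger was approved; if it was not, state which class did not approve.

A: 3/4 of 2445527 = 1834145.25, rounded up to 1834146; 1,834,146 required, 1,834,139 in favor — not approved.
B: 3/5 of 2748516 = 1649109.60, rounded up to 1649110; 1,649,110 required, 1,650,026 in favor — approved.

Not approved — the A shares did not give the required vote.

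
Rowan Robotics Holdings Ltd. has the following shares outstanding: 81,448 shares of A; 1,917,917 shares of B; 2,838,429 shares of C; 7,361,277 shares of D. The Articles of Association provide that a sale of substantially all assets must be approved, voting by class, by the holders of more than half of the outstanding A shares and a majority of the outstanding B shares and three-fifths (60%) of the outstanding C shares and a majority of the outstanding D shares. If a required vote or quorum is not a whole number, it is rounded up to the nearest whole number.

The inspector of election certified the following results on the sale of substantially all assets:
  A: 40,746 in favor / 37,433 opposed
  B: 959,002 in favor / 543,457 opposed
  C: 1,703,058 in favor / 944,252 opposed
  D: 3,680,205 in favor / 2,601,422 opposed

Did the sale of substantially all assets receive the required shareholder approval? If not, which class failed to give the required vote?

Not approved — the D shares did not give the required vote.

A: a majority of 81448 is 40725; 40,725 required, 40,746 in favor — approved.
B: a majority of 1917917 is 958959; 958,959 required, 959,002 in favor — approved.
C: 3/5 of 2838429 = 1703057.40, rounded up to 1703058; 1,703,058 required, 1,703,058 in favor — approved.
D: a majority of 7361277 is 3680639; 3,680,639 required, 3,680,205 in favor — not approved.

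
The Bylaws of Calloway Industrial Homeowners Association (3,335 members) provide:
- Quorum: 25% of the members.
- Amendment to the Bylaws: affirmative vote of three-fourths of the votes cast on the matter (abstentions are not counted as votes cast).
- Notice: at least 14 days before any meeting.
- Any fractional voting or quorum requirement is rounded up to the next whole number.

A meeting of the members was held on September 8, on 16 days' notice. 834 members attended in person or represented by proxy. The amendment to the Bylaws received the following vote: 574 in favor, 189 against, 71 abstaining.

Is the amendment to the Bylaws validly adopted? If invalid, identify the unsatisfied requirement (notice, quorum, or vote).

Valid — all requirements satisfied.

Notice: 16 days given; 14 required. Satisfied.
Quorum: 25% of 3,335 = 833.75, rounded up to 834; 834 present. Satisfied.
Vote: requires three-fourths of the votes cast (834 − 71 abstaining = 763); 3/4 of 763 = 572.25, rounded up to 573, so 573 needed; 574 in favor. Satisfied.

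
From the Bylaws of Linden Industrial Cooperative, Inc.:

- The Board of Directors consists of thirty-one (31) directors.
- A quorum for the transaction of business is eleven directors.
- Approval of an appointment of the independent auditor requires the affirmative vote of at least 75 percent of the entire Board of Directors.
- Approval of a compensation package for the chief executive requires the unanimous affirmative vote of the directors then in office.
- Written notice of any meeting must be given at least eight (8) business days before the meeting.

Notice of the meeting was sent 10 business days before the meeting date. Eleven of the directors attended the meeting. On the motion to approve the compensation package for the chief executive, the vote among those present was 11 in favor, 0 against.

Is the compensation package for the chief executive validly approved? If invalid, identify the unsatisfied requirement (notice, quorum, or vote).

Notice: 10 business days given; 8 required (10 ≥ 8). Satisfied.
Quorum: 11 present; quorum is 11. Satisfied.
Vote: the compensation package for the chief executive requires the unanimous vote of the directors then in office (31). Unanimous means all 31, so 31 affirmative votes are needed; 11 voted in favor. Not satisfied.

Invalid — vote requirement not satisfied.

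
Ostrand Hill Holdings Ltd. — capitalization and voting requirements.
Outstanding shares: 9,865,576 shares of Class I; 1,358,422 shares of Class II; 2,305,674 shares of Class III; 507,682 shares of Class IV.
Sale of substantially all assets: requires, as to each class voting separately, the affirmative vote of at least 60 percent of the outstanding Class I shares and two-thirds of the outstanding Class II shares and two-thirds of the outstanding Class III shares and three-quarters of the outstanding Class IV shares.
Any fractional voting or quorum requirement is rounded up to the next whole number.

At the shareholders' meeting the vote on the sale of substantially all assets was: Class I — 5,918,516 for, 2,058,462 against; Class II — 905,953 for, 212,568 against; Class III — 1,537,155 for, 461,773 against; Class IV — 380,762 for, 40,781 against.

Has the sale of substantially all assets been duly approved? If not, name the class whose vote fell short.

Not approved — the Class I shares did not give the required vote.

Class I: 3/5 of 9865576 = 5919345.60, rounded up to 5919346; 5,919,346 required, 5,918,516 in favor — not approved.
Class II: 2/3 of 1358422 = 905614.67, rounded up to 905615; 905,615 required, 905,953 in favor — approved.
Class III: 2/3 of 2305674 = 1537116; 1,537,116 required, 1,537,155 in favor — approved.
Class IV: 3/4 of 507682 = 380761.50, rounded up to 380762; 380,762 required, 380,762 in favor — approved.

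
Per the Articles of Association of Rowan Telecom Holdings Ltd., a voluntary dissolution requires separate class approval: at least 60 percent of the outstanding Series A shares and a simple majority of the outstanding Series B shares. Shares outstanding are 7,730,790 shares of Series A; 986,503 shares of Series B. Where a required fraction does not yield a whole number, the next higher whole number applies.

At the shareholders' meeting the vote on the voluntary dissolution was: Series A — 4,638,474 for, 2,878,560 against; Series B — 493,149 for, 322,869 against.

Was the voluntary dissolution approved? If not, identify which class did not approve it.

Series A: 3/5 of 7730790 = 4638474; 4,638,474 required, 4,638,474 in favor — approved.
Series B: a majority of 986503 is 493252; 493,252 required, 493,149 in favor — not approved.

Not approved — the Series B shares did not give the required vote.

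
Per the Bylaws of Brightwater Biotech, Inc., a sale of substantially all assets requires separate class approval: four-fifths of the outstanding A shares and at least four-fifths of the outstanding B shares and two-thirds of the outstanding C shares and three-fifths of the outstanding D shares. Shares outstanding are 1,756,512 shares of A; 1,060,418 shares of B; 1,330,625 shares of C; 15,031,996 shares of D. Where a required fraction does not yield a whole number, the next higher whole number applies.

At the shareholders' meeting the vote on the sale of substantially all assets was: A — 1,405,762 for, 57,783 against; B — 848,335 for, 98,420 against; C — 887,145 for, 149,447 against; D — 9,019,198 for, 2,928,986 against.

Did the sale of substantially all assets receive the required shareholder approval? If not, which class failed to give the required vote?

Approved — every class gave the required vote.

A: 4/5 of 1756512 = 1405209.60, rounded up to 1405210; 1,405,210 required, 1,405,762 in favor — approved.
B: 4/5 of 1060418 = 848334.40, rounded up to 848335; 848,335 required, 848,335 in favor — approved.
C: 2/3 of 1330625 = 887083.33, rounded up to 887084; 887,084 required, 887,145 in favor — approved.
D: 3/5 of 15031996 = 9019197.60, rounded up to 9019198; 9,019,198 required, 9,019,198 in favor — approved.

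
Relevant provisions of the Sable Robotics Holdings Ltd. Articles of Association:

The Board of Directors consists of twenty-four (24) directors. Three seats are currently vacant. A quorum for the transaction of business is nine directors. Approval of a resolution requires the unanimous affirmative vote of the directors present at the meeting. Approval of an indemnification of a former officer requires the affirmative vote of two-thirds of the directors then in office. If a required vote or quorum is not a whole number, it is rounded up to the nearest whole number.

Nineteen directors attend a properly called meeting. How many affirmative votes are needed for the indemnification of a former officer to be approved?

14

The indemnification of a former officer requires two-thirds of the directors then in office (21).
2/3 of 21 = 14.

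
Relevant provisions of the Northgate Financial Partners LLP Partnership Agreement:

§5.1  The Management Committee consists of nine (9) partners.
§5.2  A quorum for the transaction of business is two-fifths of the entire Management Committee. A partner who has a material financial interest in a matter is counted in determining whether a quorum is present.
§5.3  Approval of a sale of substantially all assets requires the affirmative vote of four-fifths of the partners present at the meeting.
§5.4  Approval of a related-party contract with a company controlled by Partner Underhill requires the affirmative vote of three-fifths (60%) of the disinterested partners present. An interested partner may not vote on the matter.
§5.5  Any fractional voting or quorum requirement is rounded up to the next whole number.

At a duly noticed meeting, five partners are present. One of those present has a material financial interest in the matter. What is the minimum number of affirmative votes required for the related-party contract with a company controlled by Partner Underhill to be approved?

The related-party contract with a company controlled by Partner Underhill requires three-fifths of the disinterested partners present (5 − 1 = 4).
3/5 of 4 = 2.40, rounded up to 3.

3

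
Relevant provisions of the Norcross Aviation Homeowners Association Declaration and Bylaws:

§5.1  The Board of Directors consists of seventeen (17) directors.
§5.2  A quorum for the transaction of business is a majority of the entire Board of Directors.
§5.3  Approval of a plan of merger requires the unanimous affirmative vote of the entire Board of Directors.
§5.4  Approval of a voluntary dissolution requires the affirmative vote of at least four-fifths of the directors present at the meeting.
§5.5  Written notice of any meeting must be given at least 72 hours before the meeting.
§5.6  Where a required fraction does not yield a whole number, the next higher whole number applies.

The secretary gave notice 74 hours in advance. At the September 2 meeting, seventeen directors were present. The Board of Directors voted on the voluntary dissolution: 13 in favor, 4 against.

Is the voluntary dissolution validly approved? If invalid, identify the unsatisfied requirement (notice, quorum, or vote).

Invalid — vote requirement not satisfied.

Notice: 74 hours given; 72 required (74 ≥ 72). Satisfied.
Quorum: 17 present; quorum is 9. Satisfied.
Vote: the voluntary dissolution requires four-fifths of the directors present (17). 4/5 of 17 = 13.60, rounded up to 14, so 14 affirmative votes are needed; 13 voted in favor. Not satisfied.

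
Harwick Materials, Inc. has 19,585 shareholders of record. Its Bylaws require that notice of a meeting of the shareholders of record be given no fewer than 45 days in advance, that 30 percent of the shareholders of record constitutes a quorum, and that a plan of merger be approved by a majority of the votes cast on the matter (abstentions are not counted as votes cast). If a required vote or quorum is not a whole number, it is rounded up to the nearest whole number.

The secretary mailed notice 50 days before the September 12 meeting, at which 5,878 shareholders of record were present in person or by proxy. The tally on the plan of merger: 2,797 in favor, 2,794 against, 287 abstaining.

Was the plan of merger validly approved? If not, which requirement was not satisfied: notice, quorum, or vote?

Valid — all requirements satisfied.

Notice: 50 days given; 45 required. Satisfied.
Quorum: 30% of 19,585 = 5,875.50, rounded up to 5,876; 5,878 present. Satisfied.
Vote: requires a majority of the votes cast (5,878 − 287 abstaining = 5,591); a majority of 5591 is 2796, so 2,796 needed; 2,797 in favor. Satisfied.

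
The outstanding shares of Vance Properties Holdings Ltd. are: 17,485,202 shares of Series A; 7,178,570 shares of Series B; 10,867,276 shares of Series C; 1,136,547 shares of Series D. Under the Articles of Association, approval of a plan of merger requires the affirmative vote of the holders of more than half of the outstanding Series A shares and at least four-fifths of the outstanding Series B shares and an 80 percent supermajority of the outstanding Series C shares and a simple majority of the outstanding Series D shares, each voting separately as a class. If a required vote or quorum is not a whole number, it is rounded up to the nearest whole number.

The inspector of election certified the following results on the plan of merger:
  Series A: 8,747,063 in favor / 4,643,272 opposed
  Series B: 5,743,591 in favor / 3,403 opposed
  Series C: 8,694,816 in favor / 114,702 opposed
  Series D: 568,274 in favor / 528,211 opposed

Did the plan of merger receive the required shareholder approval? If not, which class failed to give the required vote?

Approved — every class gave the required vote.

Series A: a majority of 17485202 is 8742602; 8,742,602 required, 8,747,063 in favor — approved.
Series B: 4/5 of 7178570 = 5742856; 5,742,856 required, 5,743,591 in favor — approved.
Series C: 4/5 of 10867276 = 8693820.80, rounded up to 8693821; 8,693,821 required, 8,694,816 in favor — approved.
Series D: a majority of 1136547 is 568274; 568,274 required, 568,274 in favor — approved.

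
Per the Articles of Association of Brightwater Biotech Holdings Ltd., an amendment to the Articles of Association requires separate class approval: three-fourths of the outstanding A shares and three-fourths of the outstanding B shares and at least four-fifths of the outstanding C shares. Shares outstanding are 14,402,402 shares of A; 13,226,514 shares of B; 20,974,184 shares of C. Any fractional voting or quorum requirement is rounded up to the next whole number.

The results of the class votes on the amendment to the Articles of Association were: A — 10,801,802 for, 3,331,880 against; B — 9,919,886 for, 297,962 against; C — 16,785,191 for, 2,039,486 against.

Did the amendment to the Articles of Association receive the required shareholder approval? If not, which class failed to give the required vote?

Approved — every class gave the required vote.

A: 3/4 of 14402402 = 10801801.50, rounded up to 10801802; 10,801,802 required, 10,801,802 in favor — approved.
B: 3/4 of 13226514 = 9919885.50, rounded up to 9919886; 9,919,886 required, 9,919,886 in favor — approved.
C: 4/5 of 20974184 = 16779347.20, rounded up to 16779348; 16,779,348 required, 16,785,191 in favor — approved.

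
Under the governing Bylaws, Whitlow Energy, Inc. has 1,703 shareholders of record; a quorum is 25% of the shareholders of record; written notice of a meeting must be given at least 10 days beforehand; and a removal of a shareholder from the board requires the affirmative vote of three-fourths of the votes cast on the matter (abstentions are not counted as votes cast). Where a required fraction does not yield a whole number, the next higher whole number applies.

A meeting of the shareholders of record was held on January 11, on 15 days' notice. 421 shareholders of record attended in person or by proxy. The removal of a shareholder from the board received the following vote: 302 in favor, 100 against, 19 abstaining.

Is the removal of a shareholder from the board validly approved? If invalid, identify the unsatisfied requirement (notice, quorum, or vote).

Notice: 15 days given; 10 required. Satisfied.
Quorum: 25% of 1,703 = 425.75, rounded up to 426; 421 present. Not satisfied.
Vote: requires three-fourths of the votes cast (421 − 19 abstaining = 402); 3/4 of 402 = 301.50, rounded up to 302, so 302 needed; 302 in favor. Satisfied.

Invalid — quorum requirement not satisfied.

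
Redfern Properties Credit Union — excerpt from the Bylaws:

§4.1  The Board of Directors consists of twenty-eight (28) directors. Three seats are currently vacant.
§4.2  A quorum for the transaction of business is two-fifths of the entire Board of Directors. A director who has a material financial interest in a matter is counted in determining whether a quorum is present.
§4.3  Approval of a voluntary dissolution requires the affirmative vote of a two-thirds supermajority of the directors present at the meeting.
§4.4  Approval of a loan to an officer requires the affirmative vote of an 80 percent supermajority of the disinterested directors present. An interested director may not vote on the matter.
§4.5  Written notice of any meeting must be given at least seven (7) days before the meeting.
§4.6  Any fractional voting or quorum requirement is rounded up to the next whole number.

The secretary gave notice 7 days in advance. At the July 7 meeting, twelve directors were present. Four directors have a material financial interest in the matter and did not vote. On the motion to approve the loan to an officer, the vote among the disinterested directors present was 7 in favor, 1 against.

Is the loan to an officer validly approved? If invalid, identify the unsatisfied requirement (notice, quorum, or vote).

Notice: 7 days given; 7 required (7 ≥ 7). Satisfied.
Quorum: 12 present (interested directors count toward quorum); quorum is 12. Satisfied.
Vote: the loan to an officer requires four-fifths of the disinterested directors present (12 − 4 = 8). 4/5 of 8 = 6.40, rounded up to 7, so 7 affirmative votes are needed; 7 voted in favor. Satisfied.

Valid — all requirements satisfied.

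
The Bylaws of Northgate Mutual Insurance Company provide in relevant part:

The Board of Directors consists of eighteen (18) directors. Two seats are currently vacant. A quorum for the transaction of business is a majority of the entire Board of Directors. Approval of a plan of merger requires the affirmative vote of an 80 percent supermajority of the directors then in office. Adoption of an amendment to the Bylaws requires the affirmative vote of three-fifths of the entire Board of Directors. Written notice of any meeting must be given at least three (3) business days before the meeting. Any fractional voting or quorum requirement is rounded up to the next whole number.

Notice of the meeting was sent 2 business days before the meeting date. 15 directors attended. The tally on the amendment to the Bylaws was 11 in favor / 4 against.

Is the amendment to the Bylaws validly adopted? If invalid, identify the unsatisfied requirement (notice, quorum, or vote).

Invalid — notice requirement not satisfied.

Notice: 2 business days given; 3 required (2 < 3). Not satisfied.
Quorum: 15 present; quorum is 10. Satisfied.
Vote: the amendment to the Bylaws requires three-fifths of the entire Board of Directors (18). 3/5 of 18 = 10.80, rounded up to 11, so 11 affirmative votes are needed; 11 voted in favor. Satisfied.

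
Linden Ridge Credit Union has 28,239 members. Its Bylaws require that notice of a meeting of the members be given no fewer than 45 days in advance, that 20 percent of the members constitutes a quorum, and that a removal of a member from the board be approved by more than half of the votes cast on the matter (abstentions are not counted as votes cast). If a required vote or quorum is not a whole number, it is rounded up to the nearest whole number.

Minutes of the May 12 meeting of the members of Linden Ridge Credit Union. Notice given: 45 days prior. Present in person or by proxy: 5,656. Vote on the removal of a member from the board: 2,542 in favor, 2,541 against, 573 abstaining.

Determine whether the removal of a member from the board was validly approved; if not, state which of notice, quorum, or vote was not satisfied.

Notice: 45 days given; 45 required. Satisfied.
Quorum: 20% of 28,239 = 5,647.80, rounded up to 5,648; 5,656 present. Satisfied.
Vote: requires a majority of the votes cast (5,656 − 573 abstaining = 5,083); a majority of 5083 is 2542, so 2,542 needed; 2,542 in favor. Satisfied.

Valid — all requirements satisfied.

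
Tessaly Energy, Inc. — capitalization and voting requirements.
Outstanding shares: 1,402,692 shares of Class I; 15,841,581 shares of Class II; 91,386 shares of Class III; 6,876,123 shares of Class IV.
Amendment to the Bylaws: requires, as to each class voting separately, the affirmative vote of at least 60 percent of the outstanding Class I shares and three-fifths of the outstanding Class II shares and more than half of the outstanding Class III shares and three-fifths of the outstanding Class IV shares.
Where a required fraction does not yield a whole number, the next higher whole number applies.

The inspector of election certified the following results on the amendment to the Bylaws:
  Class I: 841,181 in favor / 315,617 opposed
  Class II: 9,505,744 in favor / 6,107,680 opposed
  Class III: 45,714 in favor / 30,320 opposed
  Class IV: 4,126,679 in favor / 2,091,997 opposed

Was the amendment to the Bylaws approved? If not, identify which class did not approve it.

Class I: 3/5 of 1402692 = 841615.20, rounded up to 841616; 841,616 required, 841,181 in favor — not approved.
Class II: 3/5 of 15841581 = 9504948.60, rounded up to 9504949; 9,504,949 required, 9,505,744 in favor — approved.
Class III: a majority of 91386 is 45694; 45,694 required, 45,714 in favor — approved.
Class IV: 3/5 of 6876123 = 4125673.80, rounded up to 4125674; 4,125,674 required, 4,126,679 in favor — approved.

Not approved — the Class I shares did not give the required vote.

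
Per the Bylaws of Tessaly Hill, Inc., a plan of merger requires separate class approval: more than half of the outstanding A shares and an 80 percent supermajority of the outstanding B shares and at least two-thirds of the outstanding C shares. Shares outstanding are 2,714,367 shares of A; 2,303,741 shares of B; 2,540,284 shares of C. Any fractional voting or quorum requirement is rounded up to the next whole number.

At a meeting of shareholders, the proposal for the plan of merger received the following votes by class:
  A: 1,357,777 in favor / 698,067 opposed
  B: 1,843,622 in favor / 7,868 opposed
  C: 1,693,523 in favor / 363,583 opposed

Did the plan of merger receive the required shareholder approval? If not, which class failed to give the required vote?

A: a majority of 2714367 is 1357184; 1,357,184 required, 1,357,777 in favor — approved.
B: 4/5 of 2303741 = 1842992.80, rounded up to 1842993; 1,842,993 required, 1,843,622 in favor — approved.
C: 2/3 of 2540284 = 1693522.67, rounded up to 1693523; 1,693,523 required, 1,693,523 in favor — approved.

Approved — every class gave the required vote.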